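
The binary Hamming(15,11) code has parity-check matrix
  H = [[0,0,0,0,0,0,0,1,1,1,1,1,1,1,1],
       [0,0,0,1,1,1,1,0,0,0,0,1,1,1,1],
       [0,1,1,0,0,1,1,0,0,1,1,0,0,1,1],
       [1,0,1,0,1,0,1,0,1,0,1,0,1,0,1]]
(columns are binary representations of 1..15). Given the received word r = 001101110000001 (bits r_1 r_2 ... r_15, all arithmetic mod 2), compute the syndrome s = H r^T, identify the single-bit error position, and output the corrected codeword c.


s = (0, 0, 0, 1)^T, error position = 1, corrected codeword c = 101101110000001

Compute s = H r^T mod 2 one row at a time:
  s_1 = 1 + 0 + 0 + 0 + 0 + 0 + 0 + 1 = 2 ≡ 0 (mod 2).
  s_2 = 1 + 0 + 1 + 1 + 0 + 0 + 0 + 1 = 4 ≡ 0 (mod 2).
  s_3 = 0 + 1 + 1 + 1 + 0 + 0 + 0 + 1 = 4 ≡ 0 (mod 2).
  s_4 = 0 + 1 + 0 + 1 + 0 + 0 + 0 + 1 = 3 ≡ 1 (mod 2).
s = (0, 0, 0, 1)^T — this equals column 1 of H (binary 0001), so error is at position 1.
Correct: flip bit 1 of r = 001101110000001 to get c = 101101110000001.


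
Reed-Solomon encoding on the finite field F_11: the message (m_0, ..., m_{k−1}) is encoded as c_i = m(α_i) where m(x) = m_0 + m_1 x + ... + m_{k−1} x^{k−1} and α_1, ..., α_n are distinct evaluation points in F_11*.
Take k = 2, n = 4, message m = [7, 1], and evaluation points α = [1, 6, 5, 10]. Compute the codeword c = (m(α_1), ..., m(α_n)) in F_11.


c = [8, 2, 1, 6]

Message polynomial: m(x) = 7 + 1·x (mod 11).
For each evaluation point α_i, compute m(α_i) mod 11:
  α_1 = 1: Horner steps 1 → 8, so m(1) = 8.
  α_2 = 6: Horner steps 1 → 2, so m(6) = 2.
  α_3 = 5: Horner steps 1 → 1, so m(5) = 1.
  α_4 = 10: Horner steps 1 → 6, so m(10) = 6.
Codeword c = [8, 2, 1, 6] ∈ F_11^4.


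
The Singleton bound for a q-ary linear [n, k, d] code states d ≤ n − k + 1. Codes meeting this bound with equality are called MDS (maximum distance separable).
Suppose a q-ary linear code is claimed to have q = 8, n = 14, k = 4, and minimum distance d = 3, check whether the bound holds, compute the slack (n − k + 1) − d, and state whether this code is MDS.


Singleton RHS = n − k + 1 = 11, slack = 8, bound satisfied, not MDS.

Singleton bound: d ≤ n − k + 1.
Here n = 14, k = 4, so n − k + 1 = 11.
Given d = 3, check d ≤ 11: YES.
Slack = (n − k + 1) − d = 8.
The code is NOT MDS (slack = 8 > 0).
Description: the claimed parameters are [14, 4, 3]_8; such a code would be non-MDS.


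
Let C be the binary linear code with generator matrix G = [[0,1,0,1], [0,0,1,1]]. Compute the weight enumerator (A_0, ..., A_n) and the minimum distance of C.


Weight distribution: A_0 = 1, A_2 = 3. Minimum distance d = 2.

Enumerate all 2^2 = 4 messages m ∈ F_2^2.
For each, compute codeword c = mG in F_2^4, then tally its weight.
  m = 00 → c = 0000, weight = 0.
  m = 10 → c = 0101, weight = 2.
  m = 01 → c = 0011, weight = 2.
  m = 11 → c = 0110, weight = 2.
Tally weights:
  weight 0: 1 codewords.
  weight 2: 3 codewords.
Minimum distance d = smallest w > 0 with A_w > 0 = 2.
Sanity: Σ A_w = 4 = 2^2 = 4 ✓.


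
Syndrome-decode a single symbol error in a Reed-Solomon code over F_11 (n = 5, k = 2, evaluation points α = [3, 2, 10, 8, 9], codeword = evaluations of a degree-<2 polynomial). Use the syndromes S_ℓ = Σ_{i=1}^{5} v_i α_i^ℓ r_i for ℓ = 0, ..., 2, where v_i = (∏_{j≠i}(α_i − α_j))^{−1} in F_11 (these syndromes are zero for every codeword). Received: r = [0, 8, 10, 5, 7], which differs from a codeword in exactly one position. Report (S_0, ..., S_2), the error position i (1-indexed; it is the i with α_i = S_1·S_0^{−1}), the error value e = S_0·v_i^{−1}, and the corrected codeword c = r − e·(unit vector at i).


S = (9, 6, 4), error at position 4, error magnitude e = 1, c = [0, 8, 10, 4, 7].

Step 1: column multipliers v_i = (∏_{j≠i}(α_i − α_j))^{−1} mod 11.
  i = 1 (α = 3): (3−2)(3−10)(3−8)(3−9) = 1·(−7)·(−5)·(−6) = −210 ≡ 10, so v_1 = 10^{−1} = 10 (mod 11).
  i = 2 (α = 2): (2−3)(2−10)(2−8)(2−9) = (−1)·(−8)·(−6)·(−7) = 336 ≡ 6, so v_2 = 6^{−1} = 2 (mod 11).
  i = 3 (α = 10): (10−3)(10−2)(10−8)(10−9) = 7·8·2·1 = 112 ≡ 2, so v_3 = 2^{−1} = 6 (mod 11).
  i = 4 (α = 8): (8−3)(8−2)(8−10)(8−9) = 5·6·(−2)·(−1) = 60 ≡ 5, so v_4 = 5^{−1} = 9 (mod 11).
  i = 5 (α = 9): (9−3)(9−2)(9−10)(9−8) = 6·7·(−1)·1 = −42 ≡ 2, so v_5 = 2^{−1} = 6 (mod 11).
  v = [10, 2, 6, 9, 6].
Step 2: syndromes of r = [0, 8, 10, 5, 7] (all sums mod 11).
  S_0 = Σ v_i r_i = 10·0 + 2·8 + 6·10 + 9·5 + 6·7 = 163 ≡ 9.
  S_1 = Σ v_i α_i r_i = 10·3·0 + 2·2·8 + 6·10·10 + 9·8·5 + 6·9·7 = 1370 ≡ 6.
  α_i^2 mod 11 = [9, 4, 1, 9, 4].
  S_2 = Σ v_i α_i^2 r_i = 10·9·0 + 2·4·8 + 6·1·10 + 9·9·5 + 6·4·7 = 697 ≡ 4.
  S = (9, 6, 4) ≠ 0, so r is not a codeword (an error is present).
Step 3: locate the error. For a single error e at position i, S_ℓ = v_i·e·α_i^ℓ, so α_err = S_1/S_0.
  S_0^{−1} = 9^{−1} = 5 (mod 11), so α_err = 6·5 = 30 ≡ 8 = α_4. Error position i = 4.
  Consistency check: S_2/S_1 = 4·2 = 8 ≡ 8 = α_err ✓ (single-error assumption holds).
Step 4: error magnitude e = S_0/v_4 = S_0·∏_{j≠4}(α_4 − α_j) = 9·5 = 45 ≡ 1 (mod 11).
Step 5: correct position 4: c_4 = r_4 − e = 5 − 1 ≡ 4 (mod 11). Hence c = [0, 8, 10, 4, 7].
  Check: interpolating c through the α_i gives m(x) = 2 + 3·x (degree < 2) with m(α_i) = c_i for every i, so c is indeed a codeword.


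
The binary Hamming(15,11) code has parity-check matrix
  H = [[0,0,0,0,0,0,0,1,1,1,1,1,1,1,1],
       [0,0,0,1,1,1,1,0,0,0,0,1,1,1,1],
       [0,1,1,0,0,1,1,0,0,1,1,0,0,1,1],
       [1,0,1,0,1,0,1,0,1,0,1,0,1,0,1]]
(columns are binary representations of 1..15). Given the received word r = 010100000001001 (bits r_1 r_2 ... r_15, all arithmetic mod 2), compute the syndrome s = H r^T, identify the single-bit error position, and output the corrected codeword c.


s = (0, 1, 0, 1)^T, error position = 5, corrected codeword c = 010110000001001

Compute s = H r^T mod 2 one row at a time:
  s_1 = 0 + 0 + 0 + 0 + 1 + 0 + 0 + 1 = 2 ≡ 0 (mod 2).
  s_2 = 1 + 0 + 0 + 0 + 1 + 0 + 0 + 1 = 3 ≡ 1 (mod 2).
  s_3 = 1 + 0 + 0 + 0 + 0 + 0 + 0 + 1 = 2 ≡ 0 (mod 2).
  s_4 = 0 + 0 + 0 + 0 + 0 + 0 + 0 + 1 = 1 ≡ 1 (mod 2).
s = (0, 1, 0, 1)^T — this equals column 5 of H (binary 0101), so error is at position 5.
Correct: flip bit 5 of r = 010100000001001 to get c = 010110000001001.


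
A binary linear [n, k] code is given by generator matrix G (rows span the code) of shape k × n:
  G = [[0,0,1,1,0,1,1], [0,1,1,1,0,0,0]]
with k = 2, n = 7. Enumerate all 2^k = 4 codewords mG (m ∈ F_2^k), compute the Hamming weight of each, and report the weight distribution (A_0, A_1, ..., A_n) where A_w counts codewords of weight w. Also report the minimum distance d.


Weight distribution: A_0 = 1, A_3 = 2, A_4 = 1. Minimum distance d = 3.

Enumerate all 2^2 = 4 messages m ∈ F_2^2.
For each, compute codeword c = mG in F_2^7, then tally its weight.
  m = 00 → c = 0000000, weight = 0.
  m = 10 → c = 0011011, weight = 4.
  m = 01 → c = 0111000, weight = 3.
  m = 11 → c = 0100011, weight = 3.
Tally weights:
  weight 0: 1 codewords.
  weight 3: 2 codewords.
  weight 4: 1 codewords.
Minimum distance d = smallest w > 0 with A_w > 0 = 3.
Sanity: Σ A_w = 4 = 2^2 = 4 ✓.


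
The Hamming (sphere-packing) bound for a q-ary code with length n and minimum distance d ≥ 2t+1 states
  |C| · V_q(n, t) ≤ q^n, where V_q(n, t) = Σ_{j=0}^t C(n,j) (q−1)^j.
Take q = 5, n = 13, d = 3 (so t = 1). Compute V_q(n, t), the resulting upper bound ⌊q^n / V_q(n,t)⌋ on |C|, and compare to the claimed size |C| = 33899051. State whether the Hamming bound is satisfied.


V_q(n, t) = 53, q^n = 1220703125, Hamming bound = 23032134, |C| = 33899051 > bound (violated).

Step 1: Compute V_q(n, t) = Σ_{j=0}^1 C(n, j) (q−1)^j.
  j = 0: C(13,0)·(4)^0 = 1·1 = 1.
  j = 1: C(13,1)·(4)^1 = 13·4 = 52.
  V_q(n, t) = 1 + 52 = 53.
Step 2: q^n = 5^13 = 1220703125.
Step 3: Hamming bound ⌊q^n / V_q(n,t)⌋ = ⌊1220703125/53⌋ = 23032134.
Step 4: Compare |C| = 33899051 to 23032134: violated.
The claimed |C| lies above the Hamming bound, so no 5-ary code of length 13 with d ≥ 3 can have 33899051 codewords.


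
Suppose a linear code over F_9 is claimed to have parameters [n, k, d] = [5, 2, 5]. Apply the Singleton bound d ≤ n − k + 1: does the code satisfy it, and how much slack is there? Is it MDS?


Singleton RHS = n − k + 1 = 4, slack = -1, bound violated (no such code; not MDS).

Singleton bound: d ≤ n − k + 1.
Here n = 5, k = 2, so n − k + 1 = 4.
Given d = 5, check d ≤ 4: NO.
Slack = (n − k + 1) − d = -1.
The slack is negative: d = 5 exceeds n − k + 1 = 4 by 1, so the Singleton bound is violated and no linear [5, 2, 5]_9 code can exist. In particular it is not MDS (MDS requires d = n − k + 1 exactly).
Description: the claimed parameters are [5, 2, 5]_9; such a code would be impossible (violates the Singleton bound).


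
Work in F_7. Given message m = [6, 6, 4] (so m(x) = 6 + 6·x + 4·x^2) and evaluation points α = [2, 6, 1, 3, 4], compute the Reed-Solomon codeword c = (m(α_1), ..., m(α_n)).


c = [6, 4, 2, 4, 3]

Message polynomial: m(x) = 6 + 6·x + 4·x^2 (mod 7).
For each evaluation point α_i, compute m(α_i) mod 7:
  α_1 = 2: Horner steps 4 → 0 → 6, so m(2) = 6.
  α_2 = 6: Horner steps 4 → 2 → 4, so m(6) = 4.
  α_3 = 1: Horner steps 4 → 3 → 2, so m(1) = 2.
  α_4 = 3: Horner steps 4 → 4 → 4, so m(3) = 4.
  α_5 = 4: Horner steps 4 → 1 → 3, so m(4) = 3.
Codeword c = [6, 4, 2, 4, 3] ∈ F_7^5.


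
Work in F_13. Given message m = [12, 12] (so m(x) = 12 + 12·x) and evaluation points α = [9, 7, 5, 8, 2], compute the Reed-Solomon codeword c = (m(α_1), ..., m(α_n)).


c = [3, 5, 7, 4, 10]

Message polynomial: m(x) = 12 + 12·x (mod 13).
For each evaluation point α_i, compute m(α_i) mod 13:
  α_1 = 9: Horner steps 12 → 3, so m(9) = 3.
  α_2 = 7: Horner steps 12 → 5, so m(7) = 5.
  α_3 = 5: Horner steps 12 → 7, so m(5) = 7.
  α_4 = 8: Horner steps 12 → 4, so m(8) = 4.
  α_5 = 2: Horner steps 12 → 10, so m(2) = 10.
Codeword c = [3, 5, 7, 4, 10] ∈ F_13^5.


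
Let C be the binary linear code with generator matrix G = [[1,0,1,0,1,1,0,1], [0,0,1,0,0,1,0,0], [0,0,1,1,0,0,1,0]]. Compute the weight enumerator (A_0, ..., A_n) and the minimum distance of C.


Weight distribution: A_0 = 1, A_2 = 1, A_3 = 3, A_5 = 1, A_6 = 2. Minimum distance d = 2.

Enumerate all 2^3 = 8 messages m ∈ F_2^3.
For each, compute codeword c = mG in F_2^8, then tally its weight.
  m = 000 → c = 00000000, weight = 0.
  m = 100 → c = 10101101, weight = 5.
  m = 010 → c = 00100100, weight = 2.
  m = 110 → c = 10001001, weight = 3.
  m = 001 → c = 00110010, weight = 3.
  m = 101 → c = 10011111, weight = 6.
  m = 011 → c = 00010110, weight = 3.
  m = 111 → c = 10111011, weight = 6.
Tally weights:
  weight 0: 1 codewords.
  weight 2: 1 codewords.
  weight 3: 3 codewords.
  weight 5: 1 codewords.
  weight 6: 2 codewords.
Minimum distance d = smallest w > 0 with A_w > 0 = 2.
Sanity: Σ A_w = 8 = 2^3 = 8 ✓.


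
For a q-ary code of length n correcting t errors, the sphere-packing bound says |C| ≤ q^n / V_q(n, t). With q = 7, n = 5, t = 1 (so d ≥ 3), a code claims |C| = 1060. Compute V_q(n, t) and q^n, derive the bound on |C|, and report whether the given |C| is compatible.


V_q(n, t) = 31, q^n = 16807, Hamming bound = 542, |C| = 1060 > bound (violated).

Step 1: Compute V_q(n, t) = Σ_{j=0}^1 C(n, j) (q−1)^j.
  j = 0: C(5,0)·(6)^0 = 1·1 = 1.
  j = 1: C(5,1)·(6)^1 = 5·6 = 30.
  V_q(n, t) = 1 + 30 = 31.
Step 2: q^n = 7^5 = 16807.
Step 3: Hamming bound ⌊q^n / V_q(n,t)⌋ = ⌊16807/31⌋ = 542.
Step 4: Compare |C| = 1060 to 542: violated.
The claimed |C| lies above the Hamming bound, so no 7-ary code of length 5 with d ≥ 3 can have 1060 codewords.


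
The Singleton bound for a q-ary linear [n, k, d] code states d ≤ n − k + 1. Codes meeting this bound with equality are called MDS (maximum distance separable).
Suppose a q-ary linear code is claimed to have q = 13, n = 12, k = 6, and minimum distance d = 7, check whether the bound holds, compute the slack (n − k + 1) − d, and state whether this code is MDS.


Singleton RHS = n − k + 1 = 7, slack = 0, bound satisfied, MDS.

Singleton bound: d ≤ n − k + 1.
Here n = 12, k = 6, so n − k + 1 = 7.
Given d = 7, check d ≤ 7: YES.
Slack = (n − k + 1) − d = 0.
The code is MDS (slack = 0).
Description: the claimed parameters are [12, 6, 7]_13; such a code would be MDS (meets Singleton bound).


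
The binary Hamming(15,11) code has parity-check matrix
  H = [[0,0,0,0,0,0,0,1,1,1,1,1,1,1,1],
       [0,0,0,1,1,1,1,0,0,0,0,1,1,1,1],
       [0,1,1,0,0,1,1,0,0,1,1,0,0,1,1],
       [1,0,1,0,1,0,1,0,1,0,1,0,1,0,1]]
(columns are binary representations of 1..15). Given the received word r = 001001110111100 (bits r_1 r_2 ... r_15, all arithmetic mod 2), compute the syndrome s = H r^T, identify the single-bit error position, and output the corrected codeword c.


s = (1, 0, 1, 0)^T, error position = 10, corrected codeword c = 001001110011100

Compute s = H r^T mod 2 one row at a time:
  s_1 = 1 + 0 + 1 + 1 + 1 + 1 + 0 + 0 = 5 ≡ 1 (mod 2).
  s_2 = 0 + 0 + 1 + 1 + 1 + 1 + 0 + 0 = 4 ≡ 0 (mod 2).
  s_3 = 0 + 1 + 1 + 1 + 1 + 1 + 0 + 0 = 5 ≡ 1 (mod 2).
  s_4 = 0 + 1 + 0 + 1 + 0 + 1 + 1 + 0 = 4 ≡ 0 (mod 2).
s = (1, 0, 1, 0)^T — this equals column 10 of H (binary 1010), so error is at position 10.
Correct: flip bit 10 of r = 001001110111100 to get c = 001001110011100.


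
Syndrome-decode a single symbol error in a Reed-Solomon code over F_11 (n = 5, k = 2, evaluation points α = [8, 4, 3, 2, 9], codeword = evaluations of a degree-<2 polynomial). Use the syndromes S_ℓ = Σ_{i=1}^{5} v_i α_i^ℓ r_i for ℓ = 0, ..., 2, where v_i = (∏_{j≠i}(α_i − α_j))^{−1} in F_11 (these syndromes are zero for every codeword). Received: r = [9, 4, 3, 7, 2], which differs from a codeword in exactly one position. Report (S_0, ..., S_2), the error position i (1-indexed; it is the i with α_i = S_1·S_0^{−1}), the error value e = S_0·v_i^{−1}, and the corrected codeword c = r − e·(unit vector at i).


S = (1, 3, 9), error at position 3, error magnitude e = 3, c = [9, 4, 0, 7, 2].

Step 1: column multipliers v_i = (∏_{j≠i}(α_i − α_j))^{−1} mod 11.
  i = 1 (α = 8): (8−4)(8−3)(8−2)(8−9) = 4·5·6·(−1) = −120 ≡ 1, so v_1 = 1^{−1} = 1 (mod 11).
  i = 2 (α = 4): (4−8)(4−3)(4−2)(4−9) = (−4)·1·2·(−5) = 40 ≡ 7, so v_2 = 7^{−1} = 8 (mod 11).
  i = 3 (α = 3): (3−8)(3−4)(3−2)(3−9) = (−5)·(−1)·1·(−6) = −30 ≡ 3, so v_3 = 3^{−1} = 4 (mod 11).
  i = 4 (α = 2): (2−8)(2−4)(2−3)(2−9) = (−6)·(−2)·(−1)·(−7) = 84 ≡ 7, so v_4 = 7^{−1} = 8 (mod 11).
  i = 5 (α = 9): (9−8)(9−4)(9−3)(9−2) = 1·5·6·7 = 210 ≡ 1, so v_5 = 1^{−1} = 1 (mod 11).
  v = [1, 8, 4, 8, 1].
Step 2: syndromes of r = [9, 4, 3, 7, 2] (all sums mod 11).
  S_0 = Σ v_i r_i = 1·9 + 8·4 + 4·3 + 8·7 + 1·2 = 111 ≡ 1.
  S_1 = Σ v_i α_i r_i = 1·8·9 + 8·4·4 + 4·3·3 + 8·2·7 + 1·9·2 = 366 ≡ 3.
  α_i^2 mod 11 = [9, 5, 9, 4, 4].
  S_2 = Σ v_i α_i^2 r_i = 1·9·9 + 8·5·4 + 4·9·3 + 8·4·7 + 1·4·2 = 581 ≡ 9.
  S = (1, 3, 9) ≠ 0, so r is not a codeword (an error is present).
Step 3: locate the error. For a single error e at position i, S_ℓ = v_i·e·α_i^ℓ, so α_err = S_1/S_0.
  S_0^{−1} = 1^{−1} = 1 (mod 11), so α_err = 3·1 = 3 ≡ 3 = α_3. Error position i = 3.
  Consistency check: S_2/S_1 = 9·4 = 36 ≡ 3 = α_err ✓ (single-error assumption holds).
Step 4: error magnitude e = S_0/v_3 = S_0·∏_{j≠3}(α_3 − α_j) = 1·3 = 3 ≡ 3 (mod 11).
Step 5: correct position 3: c_3 = r_3 − e = 3 − 3 ≡ 0 (mod 11). Hence c = [9, 4, 0, 7, 2].
  Check: interpolating c through the α_i gives m(x) = 10 + 4·x (degree < 2) with m(α_i) = c_i for every i, so c is indeed a codeword.


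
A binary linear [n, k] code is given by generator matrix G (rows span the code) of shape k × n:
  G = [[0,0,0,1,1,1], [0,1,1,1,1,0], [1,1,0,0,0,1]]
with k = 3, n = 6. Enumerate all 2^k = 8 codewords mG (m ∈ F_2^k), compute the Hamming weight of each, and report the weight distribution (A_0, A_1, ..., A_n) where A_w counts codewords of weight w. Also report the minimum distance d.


Weight distribution: A_0 = 1, A_2 = 1, A_3 = 3, A_4 = 2, A_5 = 1. Minimum distance d = 2.

Enumerate all 2^3 = 8 messages m ∈ F_2^3.
For each, compute codeword c = mG in F_2^6, then tally its weight.
  m = 000 → c = 000000, weight = 0.
  m = 100 → c = 000111, weight = 3.
  m = 010 → c = 011110, weight = 4.
  m = 110 → c = 011001, weight = 3.
  m = 001 → c = 110001, weight = 3.
  m = 101 → c = 110110, weight = 4.
  m = 011 → c = 101111, weight = 5.
  m = 111 → c = 101000, weight = 2.
Tally weights:
  weight 0: 1 codewords.
  weight 2: 1 codewords.
  weight 3: 3 codewords.
  weight 4: 2 codewords.
  weight 5: 1 codewords.
Minimum distance d = smallest w > 0 with A_w > 0 = 2.
Sanity: Σ A_w = 8 = 2^3 = 8 ✓.


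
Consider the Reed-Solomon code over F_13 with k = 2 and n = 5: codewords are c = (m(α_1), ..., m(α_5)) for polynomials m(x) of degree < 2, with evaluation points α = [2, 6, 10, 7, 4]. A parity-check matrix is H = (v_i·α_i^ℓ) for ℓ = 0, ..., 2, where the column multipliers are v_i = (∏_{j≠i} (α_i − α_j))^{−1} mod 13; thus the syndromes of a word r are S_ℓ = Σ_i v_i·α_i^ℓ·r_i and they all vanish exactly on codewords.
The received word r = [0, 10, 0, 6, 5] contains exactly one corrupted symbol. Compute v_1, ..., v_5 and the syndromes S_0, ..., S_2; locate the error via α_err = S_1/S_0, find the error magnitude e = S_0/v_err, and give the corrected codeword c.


S = (8, 2, 7), error at position 3, error magnitude e = 6, c = [0, 10, 7, 6, 5].

Step 1: column multipliers v_i = (∏_{j≠i}(α_i − α_j))^{−1} mod 13.
  i = 1 (α = 2): (2−6)(2−10)(2−7)(2−4) = (−4)·(−8)·(−5)·(−2) = 320 ≡ 8, so v_1 = 8^{−1} = 5 (mod 13).
  i = 2 (α = 6): (6−2)(6−10)(6−7)(6−4) = 4·(−4)·(−1)·2 = 32 ≡ 6, so v_2 = 6^{−1} = 11 (mod 13).
  i = 3 (α = 10): (10−2)(10−6)(10−7)(10−4) = 8·4·3·6 = 576 ≡ 4, so v_3 = 4^{−1} = 10 (mod 13).
  i = 4 (α = 7): (7−2)(7−6)(7−10)(7−4) = 5·1·(−3)·3 = −45 ≡ 7, so v_4 = 7^{−1} = 2 (mod 13).
  i = 5 (α = 4): (4−2)(4−6)(4−10)(4−7) = 2·(−2)·(−6)·(−3) = −72 ≡ 6, so v_5 = 6^{−1} = 11 (mod 13).
  v = [5, 11, 10, 2, 11].
Step 2: syndromes of r = [0, 10, 0, 6, 5] (all sums mod 13).
  S_0 = Σ v_i r_i = 5·0 + 11·10 + 10·0 + 2·6 + 11·5 = 177 ≡ 8.
  S_1 = Σ v_i α_i r_i = 5·2·0 + 11·6·10 + 10·10·0 + 2·7·6 + 11·4·5 = 964 ≡ 2.
  α_i^2 mod 13 = [4, 10, 9, 10, 3].
  S_2 = Σ v_i α_i^2 r_i = 5·4·0 + 11·10·10 + 10·9·0 + 2·10·6 + 11·3·5 = 1385 ≡ 7.
  S = (8, 2, 7) ≠ 0, so r is not a codeword (an error is present).
Step 3: locate the error. For a single error e at position i, S_ℓ = v_i·e·α_i^ℓ, so α_err = S_1/S_0.
  S_0^{−1} = 8^{−1} = 5 (mod 13), so α_err = 2·5 = 10 ≡ 10 = α_3. Error position i = 3.
  Consistency check: S_2/S_1 = 7·7 = 49 ≡ 10 = α_err ✓ (single-error assumption holds).
Step 4: error magnitude e = S_0/v_3 = S_0·∏_{j≠3}(α_3 − α_j) = 8·4 = 32 ≡ 6 (mod 13).
Step 5: correct position 3: c_3 = r_3 − e = 0 − 6 ≡ 7 (mod 13). Hence c = [0, 10, 7, 6, 5].
  Check: interpolating c through the α_i gives m(x) = 8 + 9·x (degree < 2) with m(α_i) = c_i for every i, so c is indeed a codeword.


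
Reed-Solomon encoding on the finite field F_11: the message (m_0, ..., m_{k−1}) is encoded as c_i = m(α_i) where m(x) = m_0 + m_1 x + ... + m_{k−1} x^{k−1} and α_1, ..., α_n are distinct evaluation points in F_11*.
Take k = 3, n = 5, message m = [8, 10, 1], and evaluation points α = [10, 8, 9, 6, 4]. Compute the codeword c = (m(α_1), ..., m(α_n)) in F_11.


c = [10, 9, 3, 5, 9]

Message polynomial: m(x) = 8 + 10·x + 1·x^2 (mod 11).
For each evaluation point α_i, compute m(α_i) mod 11:
  α_1 = 10: Horner steps 1 → 9 → 10, so m(10) = 10.
  α_2 = 8: Horner steps 1 → 7 → 9, so m(8) = 9.
  α_3 = 9: Horner steps 1 → 8 → 3, so m(9) = 3.
  α_4 = 6: Horner steps 1 → 5 → 5, so m(6) = 5.
  α_5 = 4: Horner steps 1 → 3 → 9, so m(4) = 9.
Codeword c = [10, 9, 3, 5, 9] ∈ F_11^5.


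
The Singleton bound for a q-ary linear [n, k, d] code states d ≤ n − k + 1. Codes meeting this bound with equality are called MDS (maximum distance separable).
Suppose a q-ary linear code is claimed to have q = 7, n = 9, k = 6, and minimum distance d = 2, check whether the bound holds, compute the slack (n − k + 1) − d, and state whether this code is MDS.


Singleton RHS = n − k + 1 = 4, slack = 2, bound satisfied, not MDS.

Singleton bound: d ≤ n − k + 1.
Here n = 9, k = 6, so n − k + 1 = 4.
Given d = 2, check d ≤ 4: YES.
Slack = (n − k + 1) − d = 2.
The code is NOT MDS (slack = 2 > 0).
Description: the claimed parameters are [9, 6, 2]_7; such a code would be non-MDS.


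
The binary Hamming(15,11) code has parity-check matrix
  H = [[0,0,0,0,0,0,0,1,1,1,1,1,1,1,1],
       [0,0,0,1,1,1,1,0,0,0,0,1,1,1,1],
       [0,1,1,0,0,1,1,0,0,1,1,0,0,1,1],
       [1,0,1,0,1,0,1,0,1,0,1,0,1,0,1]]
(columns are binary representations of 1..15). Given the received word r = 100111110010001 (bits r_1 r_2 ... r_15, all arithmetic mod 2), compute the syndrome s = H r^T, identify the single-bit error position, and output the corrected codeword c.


s = (1, 1, 0, 1)^T, error position = 13, corrected codeword c = 100111110010101

Compute s = H r^T mod 2 one row at a time:
  s_1 = 1 + 0 + 0 + 1 + 0 + 0 + 0 + 1 = 3 ≡ 1 (mod 2).
  s_2 = 1 + 1 + 1 + 1 + 0 + 0 + 0 + 1 = 5 ≡ 1 (mod 2).
  s_3 = 0 + 0 + 1 + 1 + 0 + 1 + 0 + 1 = 4 ≡ 0 (mod 2).
  s_4 = 1 + 0 + 1 + 1 + 0 + 1 + 0 + 1 = 5 ≡ 1 (mod 2).
s = (1, 1, 0, 1)^T — this equals column 13 of H (binary 1101), so error is at position 13.
Correct: flip bit 13 of r = 100111110010001 to get c = 100111110010101.


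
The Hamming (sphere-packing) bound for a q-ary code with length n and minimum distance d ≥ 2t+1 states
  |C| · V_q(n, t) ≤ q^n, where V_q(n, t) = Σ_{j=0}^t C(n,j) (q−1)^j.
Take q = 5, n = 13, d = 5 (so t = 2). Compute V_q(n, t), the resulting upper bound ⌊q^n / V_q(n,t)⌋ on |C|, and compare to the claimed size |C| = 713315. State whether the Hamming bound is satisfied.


V_q(n, t) = 1301, q^n = 1220703125, Hamming bound = 938280, |C| = 713315 ≤ bound (satisfied).

Step 1: Compute V_q(n, t) = Σ_{j=0}^2 C(n, j) (q−1)^j.
  j = 0: C(13,0)·(4)^0 = 1·1 = 1.
  j = 1: C(13,1)·(4)^1 = 13·4 = 52.
  j = 2: C(13,2)·(4)^2 = 78·16 = 1248.
  V_q(n, t) = 1 + 52 + 1248 = 1301.
Step 2: q^n = 5^13 = 1220703125.
Step 3: Hamming bound ⌊q^n / V_q(n,t)⌋ = ⌊1220703125/1301⌋ = 938280.
Step 4: Compare |C| = 713315 to 938280: satisfied.
The claimed |C| lies below the Hamming bound.


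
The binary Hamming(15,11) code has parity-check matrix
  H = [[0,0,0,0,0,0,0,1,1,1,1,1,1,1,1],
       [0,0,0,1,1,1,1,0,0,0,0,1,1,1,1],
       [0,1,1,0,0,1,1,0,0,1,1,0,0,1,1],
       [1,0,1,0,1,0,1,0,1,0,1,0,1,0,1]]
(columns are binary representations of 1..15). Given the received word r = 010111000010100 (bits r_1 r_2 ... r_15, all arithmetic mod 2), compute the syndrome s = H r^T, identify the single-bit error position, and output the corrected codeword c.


s = (0, 0, 1, 1)^T, error position = 3, corrected codeword c = 011111000010100

Compute s = H r^T mod 2 one row at a time:
  s_1 = 0 + 0 + 0 + 1 + 0 + 1 + 0 + 0 = 2 ≡ 0 (mod 2).
  s_2 = 1 + 1 + 1 + 0 + 0 + 1 + 0 + 0 = 4 ≡ 0 (mod 2).
  s_3 = 1 + 0 + 1 + 0 + 0 + 1 + 0 + 0 = 3 ≡ 1 (mod 2).
  s_4 = 0 + 0 + 1 + 0 + 0 + 1 + 1 + 0 = 3 ≡ 1 (mod 2).
s = (0, 0, 1, 1)^T — this equals column 3 of H (binary 0011), so error is at position 3.
Correct: flip bit 3 of r = 010111000010100 to get c = 011111000010100.


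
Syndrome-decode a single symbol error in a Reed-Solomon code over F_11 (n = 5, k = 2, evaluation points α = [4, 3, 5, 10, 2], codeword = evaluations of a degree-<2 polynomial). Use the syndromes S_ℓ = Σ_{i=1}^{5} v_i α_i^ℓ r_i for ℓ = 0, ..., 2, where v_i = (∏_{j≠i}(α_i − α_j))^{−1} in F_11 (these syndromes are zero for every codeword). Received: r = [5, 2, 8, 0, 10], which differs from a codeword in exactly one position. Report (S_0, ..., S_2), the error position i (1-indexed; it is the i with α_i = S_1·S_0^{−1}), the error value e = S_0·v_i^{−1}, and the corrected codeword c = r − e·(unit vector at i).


S = (4, 7, 4), error at position 4, error magnitude e = 10, c = [5, 2, 8, 1, 10].

Step 1: column multipliers v_i = (∏_{j≠i}(α_i − α_j))^{−1} mod 11.
  i = 1 (α = 4): (4−3)(4−5)(4−10)(4−2) = 1·(−1)·(−6)·2 = 12 ≡ 1, so v_1 = 1^{−1} = 1 (mod 11).
  i = 2 (α = 3): (3−4)(3−5)(3−10)(3−2) = (−1)·(−2)·(−7)·1 = −14 ≡ 8, so v_2 = 8^{−1} = 7 (mod 11).
  i = 3 (α = 5): (5−4)(5−3)(5−10)(5−2) = 1·2·(−5)·3 = −30 ≡ 3, so v_3 = 3^{−1} = 4 (mod 11).
  i = 4 (α = 10): (10−4)(10−3)(10−5)(10−2) = 6·7·5·8 = 1680 ≡ 8, so v_4 = 8^{−1} = 7 (mod 11).
  i = 5 (α = 2): (2−4)(2−3)(2−5)(2−10) = (−2)·(−1)·(−3)·(−8) = 48 ≡ 4, so v_5 = 4^{−1} = 3 (mod 11).
  v = [1, 7, 4, 7, 3].
Step 2: syndromes of r = [5, 2, 8, 0, 10] (all sums mod 11).
  S_0 = Σ v_i r_i = 1·5 + 7·2 + 4·8 + 7·0 + 3·10 = 81 ≡ 4.
  S_1 = Σ v_i α_i r_i = 1·4·5 + 7·3·2 + 4·5·8 + 7·10·0 + 3·2·10 = 282 ≡ 7.
  α_i^2 mod 11 = [5, 9, 3, 1, 4].
  S_2 = Σ v_i α_i^2 r_i = 1·5·5 + 7·9·2 + 4·3·8 + 7·1·0 + 3·4·10 = 367 ≡ 4.
  S = (4, 7, 4) ≠ 0, so r is not a codeword (an error is present).
Step 3: locate the error. For a single error e at position i, S_ℓ = v_i·e·α_i^ℓ, so α_err = S_1/S_0.
  S_0^{−1} = 4^{−1} = 3 (mod 11), so α_err = 7·3 = 21 ≡ 10 = α_4. Error position i = 4.
  Consistency check: S_2/S_1 = 4·8 = 32 ≡ 10 = α_err ✓ (single-error assumption holds).
Step 4: error magnitude e = S_0/v_4 = S_0·∏_{j≠4}(α_4 − α_j) = 4·8 = 32 ≡ 10 (mod 11).
Step 5: correct position 4: c_4 = r_4 − e = 0 − 10 ≡ 1 (mod 11). Hence c = [5, 2, 8, 1, 10].
  Check: interpolating c through the α_i gives m(x) = 4 + 3·x (degree < 2) with m(α_i) = c_i for every i, so c is indeed a codeword.


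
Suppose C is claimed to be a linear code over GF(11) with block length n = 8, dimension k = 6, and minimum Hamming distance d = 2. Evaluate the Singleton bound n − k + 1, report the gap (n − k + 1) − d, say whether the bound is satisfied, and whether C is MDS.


Singleton RHS = n − k + 1 = 3, slack = 1, bound satisfied, not MDS.

Singleton bound: d ≤ n − k + 1.
Here n = 8, k = 6, so n − k + 1 = 3.
Given d = 2, check d ≤ 3: YES.
Slack = (n − k + 1) − d = 1.
The code is NOT MDS (slack = 1 > 0).
Description: the claimed parameters are [8, 6, 2]_11; such a code would be non-MDS.


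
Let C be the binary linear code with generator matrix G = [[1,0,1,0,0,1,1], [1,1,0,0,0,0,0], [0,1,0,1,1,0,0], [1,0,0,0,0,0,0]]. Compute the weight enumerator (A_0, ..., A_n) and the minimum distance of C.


Weight distribution: A_0 = 1, A_1 = 2, A_2 = 2, A_3 = 3, A_4 = 3, A_5 = 2, A_6 = 2, A_7 = 1. Minimum distance d = 1.

Enumerate all 2^4 = 16 messages m ∈ F_2^4.
For each, compute codeword c = mG in F_2^7, then tally its weight.
  m = 0000 → c = 0000000, weight = 0.
  m = 1000 → c = 1010011, weight = 4.
  m = 0100 → c = 1100000, weight = 2.
  m = 1100 → c = 0110011, weight = 4.
  m = 0010 → c = 0101100, weight = 3.
  m = 1010 → c = 1111111, weight = 7.
  m = 0110 → c = 1001100, weight = 3.
  m = 1110 → c = 0011111, weight = 5.
  m = 0001 → c = 1000000, weight = 1.
  m = 1001 → c = 0010011, weight = 3.
  m = 0101 → c = 0100000, weight = 1.
  m = 1101 → c = 1110011, weight = 5.
  m = 0011 → c = 1101100, weight = 4.
  m = 1011 → c = 0111111, weight = 6.
  m = 0111 → c = 0001100, weight = 2.
  m = 1111 → c = 1011111, weight = 6.
Tally weights:
  weight 0: 1 codewords.
  weight 1: 2 codewords.
  weight 2: 2 codewords.
  weight 3: 3 codewords.
  weight 4: 3 codewords.
  weight 5: 2 codewords.
  weight 6: 2 codewords.
  weight 7: 1 codewords.
Minimum distance d = smallest w > 0 with A_w > 0 = 1.
Sanity: Σ A_w = 16 = 2^4 = 16 ✓.


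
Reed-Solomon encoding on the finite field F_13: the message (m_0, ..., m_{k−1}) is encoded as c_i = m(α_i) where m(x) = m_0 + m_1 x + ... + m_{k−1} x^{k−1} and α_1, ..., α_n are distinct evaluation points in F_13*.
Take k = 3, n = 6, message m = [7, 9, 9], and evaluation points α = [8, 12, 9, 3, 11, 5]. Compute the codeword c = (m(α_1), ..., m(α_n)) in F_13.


c = [5, 7, 11, 11, 12, 4]

Message polynomial: m(x) = 7 + 9·x + 9·x^2 (mod 13).
For each evaluation point α_i, compute m(α_i) mod 13:
  α_1 = 8: Horner steps 9 → 3 → 5, so m(8) = 5.
  α_2 = 12: Horner steps 9 → 0 → 7, so m(12) = 7.
  α_3 = 9: Horner steps 9 → 12 → 11, so m(9) = 11.
  α_4 = 3: Horner steps 9 → 10 → 11, so m(3) = 11.
  α_5 = 11: Horner steps 9 → 4 → 12, so m(11) = 12.
  α_6 = 5: Horner steps 9 → 2 → 4, so m(5) = 4.
Codeword c = [5, 7, 11, 11, 12, 4] ∈ F_13^6.


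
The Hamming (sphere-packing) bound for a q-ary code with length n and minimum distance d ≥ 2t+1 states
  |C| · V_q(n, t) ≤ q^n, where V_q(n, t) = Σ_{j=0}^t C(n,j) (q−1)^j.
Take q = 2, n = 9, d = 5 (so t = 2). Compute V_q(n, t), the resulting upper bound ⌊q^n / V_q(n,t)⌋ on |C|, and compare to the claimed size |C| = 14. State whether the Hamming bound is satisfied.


V_q(n, t) = 46, q^n = 512, Hamming bound = 11, |C| = 14 > bound (violated).

Step 1: Compute V_q(n, t) = Σ_{j=0}^2 C(n, j) (q−1)^j.
  j = 0: C(9,0)·(1)^0 = 1·1 = 1.
  j = 1: C(9,1)·(1)^1 = 9·1 = 9.
  j = 2: C(9,2)·(1)^2 = 36·1 = 36.
  V_q(n, t) = 1 + 9 + 36 = 46.
Step 2: q^n = 2^9 = 512.
Step 3: Hamming bound ⌊q^n / V_q(n,t)⌋ = ⌊512/46⌋ = 11.
Step 4: Compare |C| = 14 to 11: violated.
The claimed |C| lies above the Hamming bound, so no 2-ary code of length 9 with d ≥ 5 can have 14 codewords.


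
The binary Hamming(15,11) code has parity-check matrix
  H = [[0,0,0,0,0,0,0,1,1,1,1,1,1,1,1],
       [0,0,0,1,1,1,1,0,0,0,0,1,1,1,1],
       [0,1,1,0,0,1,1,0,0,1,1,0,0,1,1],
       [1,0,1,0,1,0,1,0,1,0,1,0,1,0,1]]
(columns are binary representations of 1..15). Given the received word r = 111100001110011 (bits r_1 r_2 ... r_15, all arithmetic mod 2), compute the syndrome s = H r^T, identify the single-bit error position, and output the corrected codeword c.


s = (1, 1, 0, 1)^T, error position = 13, corrected codeword c = 111100001110111

Compute s = H r^T mod 2 one row at a time:
  s_1 = 0 + 1 + 1 + 1 + 0 + 0 + 1 + 1 = 5 ≡ 1 (mod 2).
  s_2 = 1 + 0 + 0 + 0 + 0 + 0 + 1 + 1 = 3 ≡ 1 (mod 2).
  s_3 = 1 + 1 + 0 + 0 + 1 + 1 + 1 + 1 = 6 ≡ 0 (mod 2).
  s_4 = 1 + 1 + 0 + 0 + 1 + 1 + 0 + 1 = 5 ≡ 1 (mod 2).
s = (1, 1, 0, 1)^T — this equals column 13 of H (binary 1101), so error is at position 13.
Correct: flip bit 13 of r = 111100001110011 to get c = 111100001110111.


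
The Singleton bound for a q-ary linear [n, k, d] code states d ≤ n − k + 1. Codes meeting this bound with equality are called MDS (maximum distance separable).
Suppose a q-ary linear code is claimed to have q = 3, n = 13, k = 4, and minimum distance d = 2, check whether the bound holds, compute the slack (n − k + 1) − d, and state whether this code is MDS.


Singleton RHS = n − k + 1 = 10, slack = 8, bound satisfied, not MDS.

Singleton bound: d ≤ n − k + 1.
Here n = 13, k = 4, so n − k + 1 = 10.
Given d = 2, check d ≤ 10: YES.
Slack = (n − k + 1) − d = 8.
The code is NOT MDS (slack = 8 > 0).
Description: the claimed parameters are [13, 4, 2]_3; such a code would be non-MDS.


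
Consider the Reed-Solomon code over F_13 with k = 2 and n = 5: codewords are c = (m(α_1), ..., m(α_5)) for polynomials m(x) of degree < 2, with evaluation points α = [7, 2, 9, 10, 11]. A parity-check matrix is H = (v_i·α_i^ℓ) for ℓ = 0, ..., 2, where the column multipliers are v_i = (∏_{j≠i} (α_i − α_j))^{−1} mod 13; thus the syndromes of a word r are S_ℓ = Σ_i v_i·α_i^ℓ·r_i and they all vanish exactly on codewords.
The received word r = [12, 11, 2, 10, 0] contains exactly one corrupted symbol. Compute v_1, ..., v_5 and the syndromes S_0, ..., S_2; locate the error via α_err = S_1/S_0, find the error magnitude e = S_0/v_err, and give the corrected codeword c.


S = (3, 7, 12), error at position 5, error magnitude e = 8, c = [12, 11, 2, 10, 5].

Step 1: column multipliers v_i = (∏_{j≠i}(α_i − α_j))^{−1} mod 13.
  i = 1 (α = 7): (7−2)(7−9)(7−10)(7−11) = 5·(−2)·(−3)·(−4) = −120 ≡ 10, so v_1 = 10^{−1} = 4 (mod 13).
  i = 2 (α = 2): (2−7)(2−9)(2−10)(2−11) = (−5)·(−7)·(−8)·(−9) = 2520 ≡ 11, so v_2 = 11^{−1} = 6 (mod 13).
  i = 3 (α = 9): (9−7)(9−2)(9−10)(9−11) = 2·7·(−1)·(−2) = 28 ≡ 2, so v_3 = 2^{−1} = 7 (mod 13).
  i = 4 (α = 10): (10−7)(10−2)(10−9)(10−11) = 3·8·1·(−1) = −24 ≡ 2, so v_4 = 2^{−1} = 7 (mod 13).
  i = 5 (α = 11): (11−7)(11−2)(11−9)(11−10) = 4·9·2·1 = 72 ≡ 7, so v_5 = 7^{−1} = 2 (mod 13).
  v = [4, 6, 7, 7, 2].
Step 2: syndromes of r = [12, 11, 2, 10, 0] (all sums mod 13).
  S_0 = Σ v_i r_i = 4·12 + 6·11 + 7·2 + 7·10 + 2·0 = 198 ≡ 3.
  S_1 = Σ v_i α_i r_i = 4·7·12 + 6·2·11 + 7·9·2 + 7·10·10 + 2·11·0 = 1294 ≡ 7.
  α_i^2 mod 13 = [10, 4, 3, 9, 4].
  S_2 = Σ v_i α_i^2 r_i = 4·10·12 + 6·4·11 + 7·3·2 + 7·9·10 + 2·4·0 = 1416 ≡ 12.
  S = (3, 7, 12) ≠ 0, so r is not a codeword (an error is present).
Step 3: locate the error. For a single error e at position i, S_ℓ = v_i·e·α_i^ℓ, so α_err = S_1/S_0.
  S_0^{−1} = 3^{−1} = 9 (mod 13), so α_err = 7·9 = 63 ≡ 11 = α_5. Error position i = 5.
  Consistency check: S_2/S_1 = 12·2 = 24 ≡ 11 = α_err ✓ (single-error assumption holds).
Step 4: error magnitude e = S_0/v_5 = S_0·∏_{j≠5}(α_5 − α_j) = 3·7 = 21 ≡ 8 (mod 13).
Step 5: correct position 5: c_5 = r_5 − e = 0 − 8 ≡ 5 (mod 13). Hence c = [12, 11, 2, 10, 5].
  Check: interpolating c through the α_i gives m(x) = 8 + 8·x (degree < 2) with m(α_i) = c_i for every i, so c is indeed a codeword.


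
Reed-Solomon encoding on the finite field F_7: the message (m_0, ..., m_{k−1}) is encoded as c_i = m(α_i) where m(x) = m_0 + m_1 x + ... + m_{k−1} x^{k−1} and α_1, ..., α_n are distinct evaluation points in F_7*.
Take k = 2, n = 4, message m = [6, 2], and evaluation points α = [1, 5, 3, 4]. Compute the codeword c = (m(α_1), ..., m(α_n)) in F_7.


c = [1, 2, 5, 0]

Message polynomial: m(x) = 6 + 2·x (mod 7).
For each evaluation point α_i, compute m(α_i) mod 7:
  α_1 = 1: Horner steps 2 → 1, so m(1) = 1.
  α_2 = 5: Horner steps 2 → 2, so m(5) = 2.
  α_3 = 3: Horner steps 2 → 5, so m(3) = 5.
  α_4 = 4: Horner steps 2 → 0, so m(4) = 0.
Codeword c = [1, 2, 5, 0] ∈ F_7^4.


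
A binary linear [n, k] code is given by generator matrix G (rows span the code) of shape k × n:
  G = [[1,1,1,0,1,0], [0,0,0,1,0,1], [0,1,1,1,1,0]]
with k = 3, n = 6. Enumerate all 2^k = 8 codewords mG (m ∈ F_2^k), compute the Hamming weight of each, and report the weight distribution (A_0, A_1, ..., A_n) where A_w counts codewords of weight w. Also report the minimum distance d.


Weight distribution: A_0 = 1, A_2 = 3, A_4 = 3, A_6 = 1. Minimum distance d = 2.

Enumerate all 2^3 = 8 messages m ∈ F_2^3.
For each, compute codeword c = mG in F_2^6, then tally its weight.
  m = 000 → c = 000000, weight = 0.
  m = 100 → c = 111010, weight = 4.
  m = 010 → c = 000101, weight = 2.
  m = 110 → c = 111111, weight = 6.
  m = 001 → c = 011110, weight = 4.
  m = 101 → c = 100100, weight = 2.
  m = 011 → c = 011011, weight = 4.
  m = 111 → c = 100001, weight = 2.
Tally weights:
  weight 0: 1 codewords.
  weight 2: 3 codewords.
  weight 4: 3 codewords.
  weight 6: 1 codewords.
Minimum distance d = smallest w > 0 with A_w > 0 = 2.
Sanity: Σ A_w = 8 = 2^3 = 8 ✓.


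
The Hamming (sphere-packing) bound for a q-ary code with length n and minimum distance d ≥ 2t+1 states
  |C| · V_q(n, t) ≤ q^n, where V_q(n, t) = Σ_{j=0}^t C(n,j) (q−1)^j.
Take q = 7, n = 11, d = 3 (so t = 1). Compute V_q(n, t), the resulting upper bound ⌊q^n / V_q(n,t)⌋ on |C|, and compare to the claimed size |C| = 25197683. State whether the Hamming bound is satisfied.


V_q(n, t) = 67, q^n = 1977326743, Hamming bound = 29512339, |C| = 25197683 ≤ bound (satisfied).

Step 1: Compute V_q(n, t) = Σ_{j=0}^1 C(n, j) (q−1)^j.
  j = 0: C(11,0)·(6)^0 = 1·1 = 1.
  j = 1: C(11,1)·(6)^1 = 11·6 = 66.
  V_q(n, t) = 1 + 66 = 67.
Step 2: q^n = 7^11 = 1977326743.
Step 3: Hamming bound ⌊q^n / V_q(n,t)⌋ = ⌊1977326743/67⌋ = 29512339.
Step 4: Compare |C| = 25197683 to 29512339: satisfied.
The claimed |C| lies below the Hamming bound.


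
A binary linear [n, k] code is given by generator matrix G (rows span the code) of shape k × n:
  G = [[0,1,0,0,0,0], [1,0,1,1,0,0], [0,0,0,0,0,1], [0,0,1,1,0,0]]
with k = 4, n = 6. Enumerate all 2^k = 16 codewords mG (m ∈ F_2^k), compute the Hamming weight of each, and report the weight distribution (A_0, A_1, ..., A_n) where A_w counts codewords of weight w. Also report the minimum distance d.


Weight distribution: A_0 = 1, A_1 = 3, A_2 = 4, A_3 = 4, A_4 = 3, A_5 = 1. Minimum distance d = 1.

Enumerate all 2^4 = 16 messages m ∈ F_2^4.
For each, compute codeword c = mG in F_2^6, then tally its weight.
  m = 0000 → c = 000000, weight = 0.
  m = 1000 → c = 010000, weight = 1.
  m = 0100 → c = 101100, weight = 3.
  m = 1100 → c = 111100, weight = 4.
  m = 0010 → c = 000001, weight = 1.
  m = 1010 → c = 010001, weight = 2.
  m = 0110 → c = 101101, weight = 4.
  m = 1110 → c = 111101, weight = 5.
  m = 0001 → c = 001100, weight = 2.
  m = 1001 → c = 011100, weight = 3.
  m = 0101 → c = 100000, weight = 1.
  m = 1101 → c = 110000, weight = 2.
  m = 0011 → c = 001101, weight = 3.
  m = 1011 → c = 011101, weight = 4.
  m = 0111 → c = 100001, weight = 2.
  m = 1111 → c = 110001, weight = 3.
Tally weights:
  weight 0: 1 codewords.
  weight 1: 3 codewords.
  weight 2: 4 codewords.
  weight 3: 4 codewords.
  weight 4: 3 codewords.
  weight 5: 1 codewords.
Minimum distance d = smallest w > 0 with A_w > 0 = 1.
Sanity: Σ A_w = 16 = 2^4 = 16 ✓.


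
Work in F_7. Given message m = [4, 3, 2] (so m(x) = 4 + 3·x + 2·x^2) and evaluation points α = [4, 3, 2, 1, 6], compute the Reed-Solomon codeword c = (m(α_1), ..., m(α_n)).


c = [6, 3, 4, 2, 3]

Message polynomial: m(x) = 4 + 3·x + 2·x^2 (mod 7).
For each evaluation point α_i, compute m(α_i) mod 7:
  α_1 = 4: Horner steps 2 → 4 → 6, so m(4) = 6.
  α_2 = 3: Horner steps 2 → 2 → 3, so m(3) = 3.
  α_3 = 2: Horner steps 2 → 0 → 4, so m(2) = 4.
  α_4 = 1: Horner steps 2 → 5 → 2, so m(1) = 2.
  α_5 = 6: Horner steps 2 → 1 → 3, so m(6) = 3.
Codeword c = [6, 3, 4, 2, 3] ∈ F_7^5.


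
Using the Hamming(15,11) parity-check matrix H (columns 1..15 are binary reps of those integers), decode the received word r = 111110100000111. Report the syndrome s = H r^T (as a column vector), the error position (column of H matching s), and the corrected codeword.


s = (1, 0, 1, 0)^T, error position = 10, corrected codeword c = 111110100100111

Compute s = H r^T mod 2 one row at a time:
  s_1 = 0 + 0 + 0 + 0 + 0 + 1 + 1 + 1 = 3 ≡ 1 (mod 2).
  s_2 = 1 + 1 + 0 + 1 + 0 + 1 + 1 + 1 = 6 ≡ 0 (mod 2).
  s_3 = 1 + 1 + 0 + 1 + 0 + 0 + 1 + 1 = 5 ≡ 1 (mod 2).
  s_4 = 1 + 1 + 1 + 1 + 0 + 0 + 1 + 1 = 6 ≡ 0 (mod 2).
s = (1, 0, 1, 0)^T — this equals column 10 of H (binary 1010), so error is at position 10.
Correct: flip bit 10 of r = 111110100000111 to get c = 111110100100111.


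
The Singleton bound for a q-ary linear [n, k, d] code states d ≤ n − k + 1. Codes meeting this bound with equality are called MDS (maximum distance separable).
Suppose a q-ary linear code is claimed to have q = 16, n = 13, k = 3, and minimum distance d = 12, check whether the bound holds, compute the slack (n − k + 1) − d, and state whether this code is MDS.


Singleton RHS = n − k + 1 = 11, slack = -1, bound violated (no such code; not MDS).

Singleton bound: d ≤ n − k + 1.
Here n = 13, k = 3, so n − k + 1 = 11.
Given d = 12, check d ≤ 11: NO.
Slack = (n − k + 1) − d = -1.
The slack is negative: d = 12 exceeds n − k + 1 = 11 by 1, so the Singleton bound is violated and no linear [13, 3, 12]_16 code can exist. In particular it is not MDS (MDS requires d = n − k + 1 exactly).
Description: the claimed parameters are [13, 3, 12]_16; such a code would be impossible (violates the Singleton bound).
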